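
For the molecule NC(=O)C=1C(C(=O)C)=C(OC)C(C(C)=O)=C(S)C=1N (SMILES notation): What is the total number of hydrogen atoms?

14

Walk through each heavy atom and fill implicit hydrogens from standard valence (C 4, N 3, O 2, S 2, halogen 1):
  atom 1: N, bond orders sum to 1 (valence 3) → 2 H
  atom 2: C, bond orders sum to 4 (valence 4) → 0 H
  atom 3: O, bond orders sum to 2 (valence 2) → 0 H
  atom 4: C, bond orders sum to 4 (valence 4) → 0 H
  atom 5: C, bond orders sum to 4 (valence 4) → 0 H
  atom 6: C, bond orders sum to 4 (valence 4) → 0 H
  atom 7: O, bond orders sum to 2 (valence 2) → 0 H
  atom 8: C, bond orders sum to 1 (valence 4) → 3 H
  atom 9: C, bond orders sum to 4 (valence 4) → 0 H
  atom 10: O, bond orders sum to 2 (valence 2) → 0 H
  atom 11: C, bond orders sum to 1 (valence 4) → 3 H
  atom 12: C, bond orders sum to 4 (valence 4) → 0 H
  atom 13: C, bond orders sum to 4 (valence 4) → 0 H
  atom 14: C, bond orders sum to 1 (valence 4) → 3 H
  atom 15: O, bond orders sum to 2 (valence 2) → 0 H
  atom 16: C, bond orders sum to 4 (valence 4) → 0 H
  atom 17: S, bond orders sum to 1 (valence 2) → 1 H
  atom 18: C, bond orders sum to 4 (valence 4) → 0 H
  atom 19: N, bond orders sum to 1 (valence 3) → 2 H
Total hydrogens: 14.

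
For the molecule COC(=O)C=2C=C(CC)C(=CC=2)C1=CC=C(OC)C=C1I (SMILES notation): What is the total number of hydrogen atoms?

17

Walk through each heavy atom and fill implicit hydrogens from standard valence (C 4, N 3, O 2, S 2, halogen 1):
  atom 1: C, bond orders sum to 1 (valence 4) → 3 H
  atom 2: O, bond orders sum to 2 (valence 2) → 0 H
  atom 3: C, bond orders sum to 4 (valence 4) → 0 H
  atom 4: O, bond orders sum to 2 (valence 2) → 0 H
  atom 5: C, bond orders sum to 4 (valence 4) → 0 H
  atom 6: C, bond orders sum to 3 (valence 4) → 1 H
  atom 7: C, bond orders sum to 4 (valence 4) → 0 H
  atom 8: C, bond orders sum to 2 (valence 4) → 2 H
  atom 9: C, bond orders sum to 1 (valence 4) → 3 H
  atom 10: C, bond orders sum to 4 (valence 4) → 0 H
  atom 11: C, bond orders sum to 3 (valence 4) → 1 H
  atom 12: C, bond orders sum to 3 (valence 4) → 1 H
  atom 13: C, bond orders sum to 4 (valence 4) → 0 H
  atom 14: C, bond orders sum to 3 (valence 4) → 1 H
  atom 15: C, bond orders sum to 3 (valence 4) → 1 H
  atom 16: C, bond orders sum to 4 (valence 4) → 0 H
  atom 17: O, bond orders sum to 2 (valence 2) → 0 H
  atom 18: C, bond orders sum to 1 (valence 4) → 3 H
  atom 19: C, bond orders sum to 3 (valence 4) → 1 H
  atom 20: C, bond orders sum to 4 (valence 4) → 0 H
  atom 21: I (halogen, monovalent) → 0 H
Total hydrogens: 17.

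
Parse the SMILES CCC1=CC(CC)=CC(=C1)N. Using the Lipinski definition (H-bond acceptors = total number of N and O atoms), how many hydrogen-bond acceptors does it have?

1

N atoms: 1; O atoms: 0.
Lipinski HBA = 1 + 0 = 1.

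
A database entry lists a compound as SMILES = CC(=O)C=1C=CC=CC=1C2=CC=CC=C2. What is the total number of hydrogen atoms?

12

Walk through each heavy atom and fill implicit hydrogens from standard valence (C 4, N 3, O 2, S 2, halogen 1):
  atom 1: C, bond orders sum to 1 (valence 4) → 3 H
  atom 2: C, bond orders sum to 4 (valence 4) → 0 H
  atom 3: O, bond orders sum to 2 (valence 2) → 0 H
  atom 4: C, bond orders sum to 4 (valence 4) → 0 H
  atom 5: C, bond orders sum to 3 (valence 4) → 1 H
  atom 6: C, bond orders sum to 3 (valence 4) → 1 H
  atom 7: C, bond orders sum to 3 (valence 4) → 1 H
  atom 8: C, bond orders sum to 3 (valence 4) → 1 H
  atom 9: C, bond orders sum to 4 (valence 4) → 0 H
  atom 10: C, bond orders sum to 4 (valence 4) → 0 H
  atom 11: C, bond orders sum to 3 (valence 4) → 1 H
  atom 12: C, bond orders sum to 3 (valence 4) → 1 H
  atom 13: C, bond orders sum to 3 (valence 4) → 1 H
  atom 14: C, bond orders sum to 3 (valence 4) → 1 H
  atom 15: C, bond orders sum to 3 (valence 4) → 1 H
Total hydrogens: 12.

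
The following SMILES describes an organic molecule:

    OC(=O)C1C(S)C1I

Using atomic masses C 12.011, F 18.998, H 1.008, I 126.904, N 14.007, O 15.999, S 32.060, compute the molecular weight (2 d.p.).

244.05 g/mol

First, the molecular formula is C4H5IO2S (counting implicit H from valence).
  C: 4 × 12.011 = 48.044
  H: 5 × 1.008 = 5.040
  I: 1 × 126.904 = 126.904
  O: 2 × 15.999 = 31.998
  S: 1 × 32.060 = 32.060
Sum: 4×12.011 + 5×1.008 + 1×126.904 + 2×15.999 + 1×32.060 = 244.046 → 244.05 g/mol.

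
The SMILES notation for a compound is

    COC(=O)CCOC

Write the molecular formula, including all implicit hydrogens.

C5H10O3

Walk through each heavy atom and fill implicit hydrogens from standard valence (C 4, N 3, O 2, S 2, halogen 1):
  atom 1: C, bond orders sum to 1 (valence 4) → 3 H
  atom 2: O, bond orders sum to 2 (valence 2) → 0 H
  atom 3: C, bond orders sum to 4 (valence 4) → 0 H
  atom 4: O, bond orders sum to 2 (valence 2) → 0 H
  atom 5: C, bond orders sum to 2 (valence 4) → 2 H
  atom 6: C, bond orders sum to 2 (valence 4) → 2 H
  atom 7: O, bond orders sum to 2 (valence 2) → 0 H
  atom 8: C, bond orders sum to 1 (valence 4) → 3 H
Totals → C:5, H:10, O:3.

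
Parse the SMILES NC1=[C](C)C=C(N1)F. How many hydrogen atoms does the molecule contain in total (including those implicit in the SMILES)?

7

Walk through each heavy atom and fill implicit hydrogens from standard valence (C 4, N 3, O 2, S 2, halogen 1):
  atom 1: N, bond orders sum to 1 (valence 3) → 2 H
  atom 2: C, bond orders sum to 4 (valence 4) → 0 H
  atom 3: C with explicit H count 0
  atom 4: C, bond orders sum to 1 (valence 4) → 3 H
  atom 5: C, bond orders sum to 3 (valence 4) → 1 H
  atom 6: C, bond orders sum to 4 (valence 4) → 0 H
  atom 7: N, bond orders sum to 2 (valence 3) → 1 H
  atom 8: F (halogen, monovalent) → 0 H
Total hydrogens: 7.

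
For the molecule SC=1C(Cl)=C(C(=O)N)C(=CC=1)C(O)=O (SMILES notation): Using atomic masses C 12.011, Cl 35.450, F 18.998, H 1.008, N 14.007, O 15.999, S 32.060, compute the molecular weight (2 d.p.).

231.65 g/mol

First, the molecular formula is C8H6ClNO3S (counting implicit H from valence).
  C: 8 × 12.011 = 96.088
  Cl: 1 × 35.450 = 35.450
  H: 6 × 1.008 = 6.048
  N: 1 × 14.007 = 14.007
  O: 3 × 15.999 = 47.997
  S: 1 × 32.060 = 32.060
Sum: 8×12.011 + 1×35.450 + 6×1.008 + 1×14.007 + 3×15.999 + 1×32.060 = 231.650 → 231.65 g/mol.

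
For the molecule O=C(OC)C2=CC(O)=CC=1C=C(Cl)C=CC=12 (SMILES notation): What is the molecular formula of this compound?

Walk through each heavy atom and fill implicit hydrogens from standard valence (C 4, N 3, O 2, S 2, halogen 1):
  atom 1: O, bond orders sum to 2 (valence 2) → 0 H
  atom 2: C, bond orders sum to 4 (valence 4) → 0 H
  atom 3: O, bond orders sum to 2 (valence 2) → 0 H
  atom 4: C, bond orders sum to 1 (valence 4) → 3 H
  atom 5: C, bond orders sum to 4 (valence 4) → 0 H
  atom 6: C, bond orders sum to 3 (valence 4) → 1 H
  atom 7: C, bond orders sum to 4 (valence 4) → 0 H
  atom 8: O, bond orders sum to 1 (valence 2) → 1 H
  atom 9: C, bond orders sum to 3 (valence 4) → 1 H
  atom 10: C, bond orders sum to 4 (valence 4) → 0 H
  atom 11: C, bond orders sum to 3 (valence 4) → 1 H
  atom 12: C, bond orders sum to 4 (valence 4) → 0 H
  atom 13: Cl (halogen, monovalent) → 0 H
  atom 14: C, bond orders sum to 3 (valence 4) → 1 H
  atom 15: C, bond orders sum to 3 (valence 4) → 1 H
  atom 16: C, bond orders sum to 4 (valence 4) → 0 H
Totals → C:12, H:9, Cl:1, O:3.

C12H9ClO3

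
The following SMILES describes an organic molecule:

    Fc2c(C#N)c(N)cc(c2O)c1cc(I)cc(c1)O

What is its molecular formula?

Walk through each heavy atom and fill implicit hydrogens from standard valence (C 4, N 3, O 2, S 2, halogen 1); for lowercase aromatic atoms, an aromatic c carries 1 H when it has two neighbours and 0 H with three, and aromatic n carries 0 H:
  atom 1: F (halogen, monovalent) → 0 H
  atom 2: aromatic c, 3 neighbours → 0 H
  atom 3: aromatic c, 3 neighbours → 0 H
  atom 4: C, bond orders sum to 4 (valence 4) → 0 H
  atom 5: N, bond orders sum to 3 (valence 3) → 0 H
  atom 6: aromatic c, 3 neighbours → 0 H
  atom 7: N, bond orders sum to 1 (valence 3) → 2 H
  atom 8: aromatic c, 2 neighbours → 1 H
  atom 9: aromatic c, 3 neighbours → 0 H
  atom 10: aromatic c, 3 neighbours → 0 H
  atom 11: O, bond orders sum to 1 (valence 2) → 1 H
  atom 12: aromatic c, 3 neighbours → 0 H
  atom 13: aromatic c, 2 neighbours → 1 H
  atom 14: aromatic c, 3 neighbours → 0 H
  atom 15: I (halogen, monovalent) → 0 H
  atom 16: aromatic c, 2 neighbours → 1 H
  atom 17: aromatic c, 3 neighbours → 0 H
  atom 18: aromatic c, 2 neighbours → 1 H
  atom 19: O, bond orders sum to 1 (valence 2) → 1 H
Totals → C:13, H:8, F:1, I:1, N:2, O:2.
In Hill order: C13H8FIN2O2.

C13H8FIN2O2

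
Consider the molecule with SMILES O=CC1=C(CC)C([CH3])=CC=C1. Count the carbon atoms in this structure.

Count every carbon token in the SMILES (each C, including those in ring-closure positions and inside branches).
Carbon count: 10.

10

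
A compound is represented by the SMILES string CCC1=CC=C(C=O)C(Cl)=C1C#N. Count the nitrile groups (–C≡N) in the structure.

1

The nitrile motif appears at heavy-atom position 12 in the SMILES.
Other groups present: 1 aldehyde.
Nitrile count: 1.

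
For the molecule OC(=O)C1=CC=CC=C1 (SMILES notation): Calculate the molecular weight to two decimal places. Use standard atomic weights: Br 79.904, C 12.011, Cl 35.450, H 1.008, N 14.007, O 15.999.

First, the molecular formula is C7H6O2 (counting implicit H from valence).
  C: 7 × 12.011 = 84.077
  H: 6 × 1.008 = 6.048
  O: 2 × 15.999 = 31.998
Sum: 7×12.011 + 6×1.008 + 2×15.999 = 122.123 → 122.12 g/mol.

122.12 g/mol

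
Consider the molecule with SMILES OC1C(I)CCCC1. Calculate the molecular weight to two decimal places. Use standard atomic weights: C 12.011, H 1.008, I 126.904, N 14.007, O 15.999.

First, the molecular formula is C6H11IO (counting implicit H from valence).
  C: 6 × 12.011 = 72.066
  H: 11 × 1.008 = 11.088
  I: 1 × 126.904 = 126.904
  O: 1 × 15.999 = 15.999
Sum: 6×12.011 + 11×1.008 + 1×126.904 + 1×15.999 = 226.057 → 226.06 g/mol.

226.06 g/mol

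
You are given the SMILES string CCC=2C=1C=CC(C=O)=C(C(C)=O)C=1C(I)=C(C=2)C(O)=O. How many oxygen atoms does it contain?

Scan the SMILES for O atoms (remember two-letter symbols like Cl and Br are single atoms).
Oxygen count: 4.

4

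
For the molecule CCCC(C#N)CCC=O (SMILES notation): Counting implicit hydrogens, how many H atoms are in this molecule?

13

Walk through each heavy atom and fill implicit hydrogens from standard valence (C 4, N 3, O 2, S 2, halogen 1):
  atom 1: C, bond orders sum to 1 (valence 4) → 3 H
  atom 2: C, bond orders sum to 2 (valence 4) → 2 H
  atom 3: C, bond orders sum to 2 (valence 4) → 2 H
  atom 4: C, bond orders sum to 3 (valence 4) → 1 H
  atom 5: C, bond orders sum to 4 (valence 4) → 0 H
  atom 6: N, bond orders sum to 3 (valence 3) → 0 H
  atom 7: C, bond orders sum to 2 (valence 4) → 2 H
  atom 8: C, bond orders sum to 2 (valence 4) → 2 H
  atom 9: C, bond orders sum to 3 (valence 4) → 1 H
  atom 10: O, bond orders sum to 2 (valence 2) → 0 H
Total hydrogens: 13.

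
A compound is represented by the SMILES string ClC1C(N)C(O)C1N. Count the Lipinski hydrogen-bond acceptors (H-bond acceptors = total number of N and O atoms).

3

N atoms: 2; O atoms: 1.
Lipinski HBA = 2 + 1 = 3.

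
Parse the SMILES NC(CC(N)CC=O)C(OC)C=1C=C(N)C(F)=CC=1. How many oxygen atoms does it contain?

Scan the SMILES for O atoms (remember two-letter symbols like Cl and Br are single atoms).
Oxygen count: 2.

2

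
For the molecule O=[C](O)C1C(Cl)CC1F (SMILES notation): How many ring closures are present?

1

In SMILES, each pair of matching ring-closure digits denotes one ring-closing bond; the number of such bonds equals the number of independent rings.
Ring-closure bonds here: 1.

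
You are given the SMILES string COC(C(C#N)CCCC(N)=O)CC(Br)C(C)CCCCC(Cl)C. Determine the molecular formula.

C18H32BrClN2O2

Walk through each heavy atom and fill implicit hydrogens from standard valence (C 4, N 3, O 2, S 2, halogen 1):
  atom 1: C, bond orders sum to 1 (valence 4) → 3 H
  atom 2: O, bond orders sum to 2 (valence 2) → 0 H
  atom 3: C, bond orders sum to 3 (valence 4) → 1 H
  atom 4: C, bond orders sum to 3 (valence 4) → 1 H
  atom 5: C, bond orders sum to 4 (valence 4) → 0 H
  atom 6: N, bond orders sum to 3 (valence 3) → 0 H
  atom 7: C, bond orders sum to 2 (valence 4) → 2 H
  atom 8: C, bond orders sum to 2 (valence 4) → 2 H
  atom 9: C, bond orders sum to 2 (valence 4) → 2 H
  atom 10: C, bond orders sum to 4 (valence 4) → 0 H
  atom 11: N, bond orders sum to 1 (valence 3) → 2 H
  atom 12: O, bond orders sum to 2 (valence 2) → 0 H
  atom 13: C, bond orders sum to 2 (valence 4) → 2 H
  atom 14: C, bond orders sum to 3 (valence 4) → 1 H
  atom 15: Br (halogen, monovalent) → 0 H
  atom 16: C, bond orders sum to 3 (valence 4) → 1 H
  atom 17: C, bond orders sum to 1 (valence 4) → 3 H
  atom 18: C, bond orders sum to 2 (valence 4) → 2 H
  atom 19: C, bond orders sum to 2 (valence 4) → 2 H
  atom 20: C, bond orders sum to 2 (valence 4) → 2 H
  atom 21: C, bond orders sum to 2 (valence 4) → 2 H
  atom 22: C, bond orders sum to 3 (valence 4) → 1 H
  atom 23: Cl (halogen, monovalent) → 0 H
  atom 24: C, bond orders sum to 1 (valence 4) → 3 H
Totals → C:18, H:32, Br:1, Cl:1, N:2, O:2.
In Hill order: C18H32BrClN2O2.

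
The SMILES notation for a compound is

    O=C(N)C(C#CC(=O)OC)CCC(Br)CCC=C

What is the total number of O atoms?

3

Scan the SMILES for O atoms (remember two-letter symbols like Cl and Br are single atoms).
Oxygen count: 3.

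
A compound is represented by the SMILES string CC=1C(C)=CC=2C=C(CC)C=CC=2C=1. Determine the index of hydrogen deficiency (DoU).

Degree of unsaturation = (number of rings) + (number of π bonds).
Ring closures in the SMILES: 2.
π bonds: 5 double bonds (each 1 DoU) → 5 DoU from unsaturation.
Total DoU = 2 + 5 = 7.

7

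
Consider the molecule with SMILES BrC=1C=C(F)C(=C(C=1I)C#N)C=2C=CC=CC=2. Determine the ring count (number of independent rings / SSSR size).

In SMILES, each pair of matching ring-closure digits denotes one ring-closing bond; the number of such bonds equals the number of independent rings.
Ring-closure bonds here: 2.

2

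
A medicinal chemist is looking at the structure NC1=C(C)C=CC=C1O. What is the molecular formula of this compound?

C7H9NO

Walk through each heavy atom and fill implicit hydrogens from standard valence (C 4, N 3, O 2, S 2, halogen 1):
  atom 1: N, bond orders sum to 1 (valence 3) → 2 H
  atom 2: C, bond orders sum to 4 (valence 4) → 0 H
  atom 3: C, bond orders sum to 4 (valence 4) → 0 H
  atom 4: C, bond orders sum to 1 (valence 4) → 3 H
  atom 5: C, bond orders sum to 3 (valence 4) → 1 H
  atom 6: C, bond orders sum to 3 (valence 4) → 1 H
  atom 7: C, bond orders sum to 3 (valence 4) → 1 H
  atom 8: C, bond orders sum to 4 (valence 4) → 0 H
  atom 9: O, bond orders sum to 1 (valence 2) → 1 H
Totals → C:7, H:9, N:1, O:1.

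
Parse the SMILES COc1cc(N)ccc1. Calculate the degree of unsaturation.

Molecular formula: C7H9NO.
DoU = (2C + 2 + N − H − X) / 2, where X is the halogen count and O/S are ignored.
    = (2·7 + 2 + 1 − 9 − 0) / 2 = 8 / 2 = 4.

4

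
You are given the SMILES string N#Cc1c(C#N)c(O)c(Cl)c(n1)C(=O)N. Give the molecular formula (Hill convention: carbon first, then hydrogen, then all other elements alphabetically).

Walk through each heavy atom and fill implicit hydrogens from standard valence (C 4, N 3, O 2, S 2, halogen 1); for lowercase aromatic atoms, an aromatic c carries 1 H when it has two neighbours and 0 H with three, and aromatic n carries 0 H:
  atom 1: N, bond orders sum to 3 (valence 3) → 0 H
  atom 2: C, bond orders sum to 4 (valence 4) → 0 H
  atom 3: aromatic c, 3 neighbours → 0 H
  atom 4: aromatic c, 3 neighbours → 0 H
  atom 5: C, bond orders sum to 4 (valence 4) → 0 H
  atom 6: N, bond orders sum to 3 (valence 3) → 0 H
  atom 7: aromatic c, 3 neighbours → 0 H
  atom 8: O, bond orders sum to 1 (valence 2) → 1 H
  atom 9: aromatic c, 3 neighbours → 0 H
  atom 10: Cl (halogen, monovalent) → 0 H
  atom 11: aromatic c, 3 neighbours → 0 H
  atom 12: aromatic n, 2 neighbours → 0 H
  atom 13: C, bond orders sum to 4 (valence 4) → 0 H
  atom 14: O, bond orders sum to 2 (valence 2) → 0 H
  atom 15: N, bond orders sum to 1 (valence 3) → 2 H
Totals → C:8, H:3, Cl:1, N:4, O:2.

C8H3ClN4O2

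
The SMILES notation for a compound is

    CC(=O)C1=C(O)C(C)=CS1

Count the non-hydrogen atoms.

Every atom symbol written in the SMILES (organic subset) is one heavy atom; implicit H are not written.
Heavy atoms by element → C:7, O:2, S:1.
Total: 10.

10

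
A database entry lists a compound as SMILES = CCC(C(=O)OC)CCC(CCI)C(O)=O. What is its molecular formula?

Walk through each heavy atom and fill implicit hydrogens from standard valence (C 4, N 3, O 2, S 2, halogen 1):
  atom 1: C, bond orders sum to 1 (valence 4) → 3 H
  atom 2: C, bond orders sum to 2 (valence 4) → 2 H
  atom 3: C, bond orders sum to 3 (valence 4) → 1 H
  atom 4: C, bond orders sum to 4 (valence 4) → 0 H
  atom 5: O, bond orders sum to 2 (valence 2) → 0 H
  atom 6: O, bond orders sum to 2 (valence 2) → 0 H
  atom 7: C, bond orders sum to 1 (valence 4) → 3 H
  atom 8: C, bond orders sum to 2 (valence 4) → 2 H
  atom 9: C, bond orders sum to 2 (valence 4) → 2 H
  atom 10: C, bond orders sum to 3 (valence 4) → 1 H
  atom 11: C, bond orders sum to 2 (valence 4) → 2 H
  atom 12: C, bond orders sum to 2 (valence 4) → 2 H
  atom 13: I (halogen, monovalent) → 0 H
  atom 14: C, bond orders sum to 4 (valence 4) → 0 H
  atom 15: O, bond orders sum to 1 (valence 2) → 1 H
  atom 16: O, bond orders sum to 2 (valence 2) → 0 H
Totals → C:11, H:19, I:1, O:4.
In Hill order: C11H19IO4.

C11H19IO4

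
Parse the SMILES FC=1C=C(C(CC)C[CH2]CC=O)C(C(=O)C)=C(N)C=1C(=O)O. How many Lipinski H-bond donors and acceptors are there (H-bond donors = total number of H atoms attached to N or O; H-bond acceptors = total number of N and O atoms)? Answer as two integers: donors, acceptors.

Donors: find every N or O and count the H atoms it carries.
  atom 12 (O): bond orders sum to 2 → 0 H
  atom 15 (O): bond orders sum to 2 → 0 H
  atom 18 (N): bond orders sum to 1 → 2 H
  atom 21 (O): bond orders sum to 2 → 0 H
  atom 22 (O): bond orders sum to 1 → 1 H
Lipinski HBD = 3.
Acceptors: N atoms = 1, O atoms = 4 → HBA = 5.

3, 5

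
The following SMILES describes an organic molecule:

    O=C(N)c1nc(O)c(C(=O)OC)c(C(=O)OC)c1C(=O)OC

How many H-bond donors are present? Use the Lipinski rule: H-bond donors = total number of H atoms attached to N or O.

3

Donors: find every N or O and count the H atoms it carries.
  atom 1 (O): bond orders sum to 2 → 0 H
  atom 3 (N): bond orders sum to 1 → 2 H
  atom 5 (N): bond orders sum to 3 → 0 H
  atom 7 (O): bond orders sum to 1 → 1 H
  atom 10 (O): bond orders sum to 2 → 0 H
  atom 11 (O): bond orders sum to 2 → 0 H
  atom 15 (O): bond orders sum to 2 → 0 H
  atom 16 (O): bond orders sum to 2 → 0 H
  atom 20 (O): bond orders sum to 2 → 0 H
  atom 21 (O): bond orders sum to 2 → 0 H
Lipinski HBD = 3.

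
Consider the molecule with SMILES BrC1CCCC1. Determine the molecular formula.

C5H9Br

Walk through each heavy atom and fill implicit hydrogens from standard valence (C 4, N 3, O 2, S 2, halogen 1):
  atom 1: Br (halogen, monovalent) → 0 H
  atom 2: C, bond orders sum to 3 (valence 4) → 1 H
  atom 3: C, bond orders sum to 2 (valence 4) → 2 H
  atom 4: C, bond orders sum to 2 (valence 4) → 2 H
  atom 5: C, bond orders sum to 2 (valence 4) → 2 H
  atom 6: C, bond orders sum to 2 (valence 4) → 2 H
Totals → C:5, H:9, Br:1.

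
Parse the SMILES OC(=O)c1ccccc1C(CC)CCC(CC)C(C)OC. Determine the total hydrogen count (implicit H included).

28

Walk through each heavy atom and fill implicit hydrogens from standard valence (C 4, N 3, O 2, S 2, halogen 1); for lowercase aromatic atoms, an aromatic c carries 1 H when it has two neighbours and 0 H with three, and aromatic n carries 0 H:
  atom 1: O, bond orders sum to 1 (valence 2) → 1 H
  atom 2: C, bond orders sum to 4 (valence 4) → 0 H
  atom 3: O, bond orders sum to 2 (valence 2) → 0 H
  atom 4: aromatic c, 3 neighbours → 0 H
  atom 5: aromatic c, 2 neighbours → 1 H
  atom 6: aromatic c, 2 neighbours → 1 H
  atom 7: aromatic c, 2 neighbours → 1 H
  atom 8: aromatic c, 2 neighbours → 1 H
  atom 9: aromatic c, 3 neighbours → 0 H
  atom 10: C, bond orders sum to 3 (valence 4) → 1 H
  atom 11: C, bond orders sum to 2 (valence 4) → 2 H
  atom 12: C, bond orders sum to 1 (valence 4) → 3 H
  atom 13: C, bond orders sum to 2 (valence 4) → 2 H
  atom 14: C, bond orders sum to 2 (valence 4) → 2 H
  atom 15: C, bond orders sum to 3 (valence 4) → 1 H
  atom 16: C, bond orders sum to 2 (valence 4) → 2 H
  atom 17: C, bond orders sum to 1 (valence 4) → 3 H
  atom 18: C, bond orders sum to 3 (valence 4) → 1 H
  atom 19: C, bond orders sum to 1 (valence 4) → 3 H
  atom 20: O, bond orders sum to 2 (valence 2) → 0 H
  atom 21: C, bond orders sum to 1 (valence 4) → 3 H
Total hydrogens: 28.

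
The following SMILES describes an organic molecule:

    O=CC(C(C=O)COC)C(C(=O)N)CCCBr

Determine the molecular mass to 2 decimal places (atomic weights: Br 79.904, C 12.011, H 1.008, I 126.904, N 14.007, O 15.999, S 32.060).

First, the molecular formula is C11H18BrNO4 (counting implicit H from valence).
  Br: 1 × 79.904 = 79.904
  C: 11 × 12.011 = 132.121
  H: 18 × 1.008 = 18.144
  N: 1 × 14.007 = 14.007
  O: 4 × 15.999 = 63.996
Sum: 1×79.904 + 11×12.011 + 18×1.008 + 1×14.007 + 4×15.999 = 308.172 → 308.17 g/mol.

308.17 g/mol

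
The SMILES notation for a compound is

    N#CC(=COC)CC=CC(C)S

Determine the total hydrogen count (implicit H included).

13

Walk through each heavy atom and fill implicit hydrogens from standard valence (C 4, N 3, O 2, S 2, halogen 1):
  atom 1: N, bond orders sum to 3 (valence 3) → 0 H
  atom 2: C, bond orders sum to 4 (valence 4) → 0 H
  atom 3: C, bond orders sum to 4 (valence 4) → 0 H
  atom 4: C, bond orders sum to 3 (valence 4) → 1 H
  atom 5: O, bond orders sum to 2 (valence 2) → 0 H
  atom 6: C, bond orders sum to 1 (valence 4) → 3 H
  atom 7: C, bond orders sum to 2 (valence 4) → 2 H
  atom 8: C, bond orders sum to 3 (valence 4) → 1 H
  atom 9: C, bond orders sum to 3 (valence 4) → 1 H
  atom 10: C, bond orders sum to 3 (valence 4) → 1 H
  atom 11: C, bond orders sum to 1 (valence 4) → 3 H
  atom 12: S, bond orders sum to 1 (valence 2) → 1 H
Total hydrogens: 13.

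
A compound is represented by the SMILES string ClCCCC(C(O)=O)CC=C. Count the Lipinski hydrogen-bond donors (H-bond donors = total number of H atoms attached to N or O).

1

Donors: find every N or O and count the H atoms it carries.
  atom 7 (O): bond orders sum to 1 → 1 H
  atom 8 (O): bond orders sum to 2 → 0 H
Lipinski HBD = 1.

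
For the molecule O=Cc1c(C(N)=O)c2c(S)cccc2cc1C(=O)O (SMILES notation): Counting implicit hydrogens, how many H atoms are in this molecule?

Walk through each heavy atom and fill implicit hydrogens from standard valence (C 4, N 3, O 2, S 2, halogen 1); for lowercase aromatic atoms, an aromatic c carries 1 H when it has two neighbours and 0 H with three, and aromatic n carries 0 H:
  atom 1: O, bond orders sum to 2 (valence 2) → 0 H
  atom 2: C, bond orders sum to 3 (valence 4) → 1 H
  atom 3: aromatic c, 3 neighbours → 0 H
  atom 4: aromatic c, 3 neighbours → 0 H
  atom 5: C, bond orders sum to 4 (valence 4) → 0 H
  atom 6: N, bond orders sum to 1 (valence 3) → 2 H
  atom 7: O, bond orders sum to 2 (valence 2) → 0 H
  atom 8: aromatic c, 3 neighbours → 0 H
  atom 9: aromatic c, 3 neighbours → 0 H
  atom 10: S, bond orders sum to 1 (valence 2) → 1 H
  atom 11: aromatic c, 2 neighbours → 1 H
  atom 12: aromatic c, 2 neighbours → 1 H
  atom 13: aromatic c, 2 neighbours → 1 H
  atom 14: aromatic c, 3 neighbours → 0 H
  atom 15: aromatic c, 2 neighbours → 1 H
  atom 16: aromatic c, 3 neighbours → 0 H
  atom 17: C, bond orders sum to 4 (valence 4) → 0 H
  atom 18: O, bond orders sum to 2 (valence 2) → 0 H
  atom 19: O, bond orders sum to 1 (valence 2) → 1 H
Total hydrogens: 9.

9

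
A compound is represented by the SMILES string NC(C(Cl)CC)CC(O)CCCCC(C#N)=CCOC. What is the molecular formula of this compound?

C15H27ClN2O2

Walk through each heavy atom and fill implicit hydrogens from standard valence (C 4, N 3, O 2, S 2, halogen 1):
  atom 1: N, bond orders sum to 1 (valence 3) → 2 H
  atom 2: C, bond orders sum to 3 (valence 4) → 1 H
  atom 3: C, bond orders sum to 3 (valence 4) → 1 H
  atom 4: Cl (halogen, monovalent) → 0 H
  atom 5: C, bond orders sum to 2 (valence 4) → 2 H
  atom 6: C, bond orders sum to 1 (valence 4) → 3 H
  atom 7: C, bond orders sum to 2 (valence 4) → 2 H
  atom 8: C, bond orders sum to 3 (valence 4) → 1 H
  atom 9: O, bond orders sum to 1 (valence 2) → 1 H
  atom 10: C, bond orders sum to 2 (valence 4) → 2 H
  atom 11: C, bond orders sum to 2 (valence 4) → 2 H
  atom 12: C, bond orders sum to 2 (valence 4) → 2 H
  atom 13: C, bond orders sum to 2 (valence 4) → 2 H
  atom 14: C, bond orders sum to 4 (valence 4) → 0 H
  atom 15: C, bond orders sum to 4 (valence 4) → 0 H
  atom 16: N, bond orders sum to 3 (valence 3) → 0 H
  atom 17: C, bond orders sum to 3 (valence 4) → 1 H
  atom 18: C, bond orders sum to 2 (valence 4) → 2 H
  atom 19: O, bond orders sum to 2 (valence 2) → 0 H
  atom 20: C, bond orders sum to 1 (valence 4) → 3 H
Totals → C:15, H:27, Cl:1, N:2, O:2.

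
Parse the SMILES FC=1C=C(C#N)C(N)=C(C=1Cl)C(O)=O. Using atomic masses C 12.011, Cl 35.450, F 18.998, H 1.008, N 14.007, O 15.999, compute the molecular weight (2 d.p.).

First, the molecular formula is C8H4ClFN2O2 (counting implicit H from valence).
  C: 8 × 12.011 = 96.088
  Cl: 1 × 35.450 = 35.450
  F: 1 × 18.998 = 18.998
  H: 4 × 1.008 = 4.032
  N: 2 × 14.007 = 28.014
  O: 2 × 15.999 = 31.998
Sum: 8×12.011 + 1×35.450 + 1×18.998 + 4×1.008 + 2×14.007 + 2×15.999 = 214.580 → 214.58 g/mol.

214.58 g/mol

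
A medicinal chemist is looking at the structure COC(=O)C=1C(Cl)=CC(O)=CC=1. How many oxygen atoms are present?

3

Scan the SMILES for O atoms (remember two-letter symbols like Cl and Br are single atoms).
Oxygen count: 3.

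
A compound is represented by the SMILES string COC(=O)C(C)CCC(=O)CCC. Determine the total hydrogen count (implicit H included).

Walk through each heavy atom and fill implicit hydrogens from standard valence (C 4, N 3, O 2, S 2, halogen 1):
  atom 1: C, bond orders sum to 1 (valence 4) → 3 H
  atom 2: O, bond orders sum to 2 (valence 2) → 0 H
  atom 3: C, bond orders sum to 4 (valence 4) → 0 H
  atom 4: O, bond orders sum to 2 (valence 2) → 0 H
  atom 5: C, bond orders sum to 3 (valence 4) → 1 H
  atom 6: C, bond orders sum to 1 (valence 4) → 3 H
  atom 7: C, bond orders sum to 2 (valence 4) → 2 H
  atom 8: C, bond orders sum to 2 (valence 4) → 2 H
  atom 9: C, bond orders sum to 4 (valence 4) → 0 H
  atom 10: O, bond orders sum to 2 (valence 2) → 0 H
  atom 11: C, bond orders sum to 2 (valence 4) → 2 H
  atom 12: C, bond orders sum to 2 (valence 4) → 2 H
  atom 13: C, bond orders sum to 1 (valence 4) → 3 H
Total hydrogens: 18.

18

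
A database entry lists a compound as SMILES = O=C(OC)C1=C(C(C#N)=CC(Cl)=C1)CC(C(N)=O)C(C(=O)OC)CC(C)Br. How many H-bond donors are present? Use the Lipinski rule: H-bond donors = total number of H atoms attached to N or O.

2

Donors: find every N or O and count the H atoms it carries.
  atom 1 (O): bond orders sum to 2 → 0 H
  atom 3 (O): bond orders sum to 2 → 0 H
  atom 9 (N): bond orders sum to 3 → 0 H
  atom 17 (N): bond orders sum to 1 → 2 H
  atom 18 (O): bond orders sum to 2 → 0 H
  atom 21 (O): bond orders sum to 2 → 0 H
  atom 22 (O): bond orders sum to 2 → 0 H
Lipinski HBD = 2.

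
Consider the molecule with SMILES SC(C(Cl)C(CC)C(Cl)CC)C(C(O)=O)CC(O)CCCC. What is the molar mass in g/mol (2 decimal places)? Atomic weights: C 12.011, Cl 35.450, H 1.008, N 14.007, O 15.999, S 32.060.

373.37 g/mol

First, the molecular formula is C16H30Cl2O3S (counting implicit H from valence).
  C: 16 × 12.011 = 192.176
  Cl: 2 × 35.450 = 70.900
  H: 30 × 1.008 = 30.240
  O: 3 × 15.999 = 47.997
  S: 1 × 32.060 = 32.060
Sum: 16×12.011 + 2×35.450 + 30×1.008 + 3×15.999 + 1×32.060 = 373.373 → 373.37 g/mol.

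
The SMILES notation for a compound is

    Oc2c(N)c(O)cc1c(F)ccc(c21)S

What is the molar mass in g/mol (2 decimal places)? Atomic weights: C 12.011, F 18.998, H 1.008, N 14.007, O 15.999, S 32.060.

225.24 g/mol

First, the molecular formula is C10H8FNO2S (counting implicit H from valence).
  C: 10 × 12.011 = 120.110
  F: 1 × 18.998 = 18.998
  H: 8 × 1.008 = 8.064
  N: 1 × 14.007 = 14.007
  O: 2 × 15.999 = 31.998
  S: 1 × 32.060 = 32.060
Sum: 10×12.011 + 1×18.998 + 8×1.008 + 1×14.007 + 2×15.999 + 1×32.060 = 225.237 → 225.24 g/mol.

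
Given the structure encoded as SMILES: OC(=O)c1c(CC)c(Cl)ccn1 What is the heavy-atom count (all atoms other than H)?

12

Every atom symbol written in the SMILES (organic subset) is one heavy atom; implicit H are not written.
Heavy atoms by element → C:8, Cl:1, N:1, O:2.
Total: 12.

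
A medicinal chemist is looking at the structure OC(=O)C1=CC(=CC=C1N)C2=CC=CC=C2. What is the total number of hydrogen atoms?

11

Walk through each heavy atom and fill implicit hydrogens from standard valence (C 4, N 3, O 2, S 2, halogen 1):
  atom 1: O, bond orders sum to 1 (valence 2) → 1 H
  atom 2: C, bond orders sum to 4 (valence 4) → 0 H
  atom 3: O, bond orders sum to 2 (valence 2) → 0 H
  atom 4: C, bond orders sum to 4 (valence 4) → 0 H
  atom 5: C, bond orders sum to 3 (valence 4) → 1 H
  atom 6: C, bond orders sum to 4 (valence 4) → 0 H
  atom 7: C, bond orders sum to 3 (valence 4) → 1 H
  atom 8: C, bond orders sum to 3 (valence 4) → 1 H
  atom 9: C, bond orders sum to 4 (valence 4) → 0 H
  atom 10: N, bond orders sum to 1 (valence 3) → 2 H
  atom 11: C, bond orders sum to 4 (valence 4) → 0 H
  atom 12: C, bond orders sum to 3 (valence 4) → 1 H
  atom 13: C, bond orders sum to 3 (valence 4) → 1 H
  atom 14: C, bond orders sum to 3 (valence 4) → 1 H
  atom 15: C, bond orders sum to 3 (valence 4) → 1 H
  atom 16: C, bond orders sum to 3 (valence 4) → 1 H
Total hydrogens: 11.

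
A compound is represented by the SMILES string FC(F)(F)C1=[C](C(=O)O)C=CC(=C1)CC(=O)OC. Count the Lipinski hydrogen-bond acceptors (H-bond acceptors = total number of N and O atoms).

N atoms: 0; O atoms: 4.
Lipinski HBA = 0 + 4 = 4.

4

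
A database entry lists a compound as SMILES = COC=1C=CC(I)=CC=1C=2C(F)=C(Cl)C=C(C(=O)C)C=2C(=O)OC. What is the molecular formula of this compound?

C17H13ClFIO4

Walk through each heavy atom and fill implicit hydrogens from standard valence (C 4, N 3, O 2, S 2, halogen 1):
  atom 1: C, bond orders sum to 1 (valence 4) → 3 H
  atom 2: O, bond orders sum to 2 (valence 2) → 0 H
  atom 3: C, bond orders sum to 4 (valence 4) → 0 H
  atom 4: C, bond orders sum to 3 (valence 4) → 1 H
  atom 5: C, bond orders sum to 3 (valence 4) → 1 H
  atom 6: C, bond orders sum to 4 (valence 4) → 0 H
  atom 7: I (halogen, monovalent) → 0 H
  atom 8: C, bond orders sum to 3 (valence 4) → 1 H
  atom 9: C, bond orders sum to 4 (valence 4) → 0 H
  atom 10: C, bond orders sum to 4 (valence 4) → 0 H
  atom 11: C, bond orders sum to 4 (valence 4) → 0 H
  atom 12: F (halogen, monovalent) → 0 H
  atom 13: C, bond orders sum to 4 (valence 4) → 0 H
  atom 14: Cl (halogen, monovalent) → 0 H
  atom 15: C, bond orders sum to 3 (valence 4) → 1 H
  atom 16: C, bond orders sum to 4 (valence 4) → 0 H
  atom 17: C, bond orders sum to 4 (valence 4) → 0 H
  atom 18: O, bond orders sum to 2 (valence 2) → 0 H
  atom 19: C, bond orders sum to 1 (valence 4) → 3 H
  atom 20: C, bond orders sum to 4 (valence 4) → 0 H
  atom 21: C, bond orders sum to 4 (valence 4) → 0 H
  atom 22: O, bond orders sum to 2 (valence 2) → 0 H
  atom 23: O, bond orders sum to 2 (valence 2) → 0 H
  atom 24: C, bond orders sum to 1 (valence 4) → 3 H
Totals → C:17, H:13, Cl:1, F:1, I:1, O:4.
In Hill order: C17H13ClFIO4.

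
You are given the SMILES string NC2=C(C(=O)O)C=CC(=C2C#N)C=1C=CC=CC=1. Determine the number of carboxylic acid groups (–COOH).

The carboxylic acid motif appears at heavy-atom position 4 in the SMILES.
Other groups present: 1 nitrile, 1 primary amine.
Carboxylic acid count: 1.

1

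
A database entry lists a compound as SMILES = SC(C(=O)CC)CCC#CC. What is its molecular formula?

C9H14OS

Walk through each heavy atom and fill implicit hydrogens from standard valence (C 4, N 3, O 2, S 2, halogen 1):
  atom 1: S, bond orders sum to 1 (valence 2) → 1 H
  atom 2: C, bond orders sum to 3 (valence 4) → 1 H
  atom 3: C, bond orders sum to 4 (valence 4) → 0 H
  atom 4: O, bond orders sum to 2 (valence 2) → 0 H
  atom 5: C, bond orders sum to 2 (valence 4) → 2 H
  atom 6: C, bond orders sum to 1 (valence 4) → 3 H
  atom 7: C, bond orders sum to 2 (valence 4) → 2 H
  atom 8: C, bond orders sum to 2 (valence 4) → 2 H
  atom 9: C, bond orders sum to 4 (valence 4) → 0 H
  atom 10: C, bond orders sum to 4 (valence 4) → 0 H
  atom 11: C, bond orders sum to 1 (valence 4) → 3 H
Totals → C:9, H:14, O:1, S:1.
In Hill order: C9H14OS.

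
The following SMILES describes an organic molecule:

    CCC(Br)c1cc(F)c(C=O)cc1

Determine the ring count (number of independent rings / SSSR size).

1

In SMILES, each pair of matching ring-closure digits denotes one ring-closing bond; the number of such bonds equals the number of independent rings.
Ring-closure bonds here: 1.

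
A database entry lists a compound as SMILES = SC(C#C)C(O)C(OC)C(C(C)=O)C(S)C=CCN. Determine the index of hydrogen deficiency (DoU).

Degree of unsaturation = (number of rings) + (number of π bonds).
Ring closures in the SMILES: 0.
π bonds: 2 double bonds (each 1 DoU), 1 triple bond (each 2 DoU) → 4 DoU from unsaturation.
Total DoU = 0 + 4 = 4.

4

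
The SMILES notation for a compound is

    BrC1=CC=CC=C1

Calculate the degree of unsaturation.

4

Degree of unsaturation = (number of rings) + (number of π bonds).
Ring closures in the SMILES: 1.
π bonds: 3 double bonds (each 1 DoU) → 3 DoU from unsaturation.
Total DoU = 1 + 3 = 4.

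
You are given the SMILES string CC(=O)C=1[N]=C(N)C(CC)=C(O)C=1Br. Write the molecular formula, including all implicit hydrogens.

Walk through each heavy atom and fill implicit hydrogens from standard valence (C 4, N 3, O 2, S 2, halogen 1):
  atom 1: C, bond orders sum to 1 (valence 4) → 3 H
  atom 2: C, bond orders sum to 4 (valence 4) → 0 H
  atom 3: O, bond orders sum to 2 (valence 2) → 0 H
  atom 4: C, bond orders sum to 4 (valence 4) → 0 H
  atom 5: N with explicit H count 0
  atom 6: C, bond orders sum to 4 (valence 4) → 0 H
  atom 7: N, bond orders sum to 1 (valence 3) → 2 H
  atom 8: C, bond orders sum to 4 (valence 4) → 0 H
  atom 9: C, bond orders sum to 2 (valence 4) → 2 H
  atom 10: C, bond orders sum to 1 (valence 4) → 3 H
  atom 11: C, bond orders sum to 4 (valence 4) → 0 H
  atom 12: O, bond orders sum to 1 (valence 2) → 1 H
  atom 13: C, bond orders sum to 4 (valence 4) → 0 H
  atom 14: Br (halogen, monovalent) → 0 H
Totals → C:9, H:11, Br:1, N:2, O:2.
In Hill order: C9H11BrN2O2.

C9H11BrN2O2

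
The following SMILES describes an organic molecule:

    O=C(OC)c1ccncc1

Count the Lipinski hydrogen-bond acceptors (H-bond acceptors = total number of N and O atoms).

3

N atoms: 1; O atoms: 2.
Lipinski HBA = 1 + 2 = 3.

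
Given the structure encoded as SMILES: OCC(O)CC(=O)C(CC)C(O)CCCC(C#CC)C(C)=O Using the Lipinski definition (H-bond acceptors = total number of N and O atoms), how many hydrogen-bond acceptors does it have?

N atoms: 0; O atoms: 5.
Lipinski HBA = 0 + 5 = 5.

5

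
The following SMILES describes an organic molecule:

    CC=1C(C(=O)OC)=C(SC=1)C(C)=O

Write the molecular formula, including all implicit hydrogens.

C9H10O3S

Walk through each heavy atom and fill implicit hydrogens from standard valence (C 4, N 3, O 2, S 2, halogen 1):
  atom 1: C, bond orders sum to 1 (valence 4) → 3 H
  atom 2: C, bond orders sum to 4 (valence 4) → 0 H
  atom 3: C, bond orders sum to 4 (valence 4) → 0 H
  atom 4: C, bond orders sum to 4 (valence 4) → 0 H
  atom 5: O, bond orders sum to 2 (valence 2) → 0 H
  atom 6: O, bond orders sum to 2 (valence 2) → 0 H
  atom 7: C, bond orders sum to 1 (valence 4) → 3 H
  atom 8: C, bond orders sum to 4 (valence 4) → 0 H
  atom 9: S, bond orders sum to 2 (valence 2) → 0 H
  atom 10: C, bond orders sum to 3 (valence 4) → 1 H
  atom 11: C, bond orders sum to 4 (valence 4) → 0 H
  atom 12: C, bond orders sum to 1 (valence 4) → 3 H
  atom 13: O, bond orders sum to 2 (valence 2) → 0 H
Totals → C:9, H:10, O:3, S:1.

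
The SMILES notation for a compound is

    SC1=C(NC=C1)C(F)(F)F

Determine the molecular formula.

C5H4F3NS

Walk through each heavy atom and fill implicit hydrogens from standard valence (C 4, N 3, O 2, S 2, halogen 1):
  atom 1: S, bond orders sum to 1 (valence 2) → 1 H
  atom 2: C, bond orders sum to 4 (valence 4) → 0 H
  atom 3: C, bond orders sum to 4 (valence 4) → 0 H
  atom 4: N, bond orders sum to 2 (valence 3) → 1 H
  atom 5: C, bond orders sum to 3 (valence 4) → 1 H
  atom 6: C, bond orders sum to 3 (valence 4) → 1 H
  atom 7: C, bond orders sum to 4 (valence 4) → 0 H
  atom 8: F (halogen, monovalent) → 0 H
  atom 9: F (halogen, monovalent) → 0 H
  atom 10: F (halogen, monovalent) → 0 H
Totals → C:5, H:4, F:3, N:1, S:1.
In Hill order: C5H4F3NS.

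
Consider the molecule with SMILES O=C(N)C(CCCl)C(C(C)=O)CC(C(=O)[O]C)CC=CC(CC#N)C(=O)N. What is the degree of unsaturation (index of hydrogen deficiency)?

Degree of unsaturation = (number of rings) + (number of π bonds).
Ring closures in the SMILES: 0.
π bonds: 5 double bonds (each 1 DoU), 1 triple bond (each 2 DoU) → 7 DoU from unsaturation.
Total DoU = 0 + 7 = 7.

7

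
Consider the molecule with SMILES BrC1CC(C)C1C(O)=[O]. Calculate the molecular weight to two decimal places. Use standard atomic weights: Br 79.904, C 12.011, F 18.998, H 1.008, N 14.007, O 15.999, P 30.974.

193.04 g/mol

First, the molecular formula is C6H9BrO2 (counting implicit H from valence).
  Br: 1 × 79.904 = 79.904
  C: 6 × 12.011 = 72.066
  H: 9 × 1.008 = 9.072
  O: 2 × 15.999 = 31.998
Sum: 1×79.904 + 6×12.011 + 9×1.008 + 2×15.999 = 193.040 → 193.04 g/mol.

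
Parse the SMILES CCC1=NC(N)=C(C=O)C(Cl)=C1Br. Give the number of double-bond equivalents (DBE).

5

Degree of unsaturation = (number of rings) + (number of π bonds).
Ring closures in the SMILES: 1.
π bonds: 4 double bonds (each 1 DoU) → 4 DoU from unsaturation.
Total DoU = 1 + 4 = 5.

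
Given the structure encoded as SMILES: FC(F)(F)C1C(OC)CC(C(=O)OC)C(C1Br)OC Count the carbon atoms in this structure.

11

Count every carbon token in the SMILES (each C, including those in ring-closure positions and inside branches).
Carbon count: 11.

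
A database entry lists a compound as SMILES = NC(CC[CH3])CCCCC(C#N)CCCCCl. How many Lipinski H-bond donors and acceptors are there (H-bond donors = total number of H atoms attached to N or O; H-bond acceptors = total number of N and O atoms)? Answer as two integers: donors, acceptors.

Donors: find every N or O and count the H atoms it carries.
  atom 1 (N): bond orders sum to 1 → 2 H
  atom 12 (N): bond orders sum to 3 → 0 H
Lipinski HBD = 2.
Acceptors: N atoms = 2, O atoms = 0 → HBA = 2.

2, 2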